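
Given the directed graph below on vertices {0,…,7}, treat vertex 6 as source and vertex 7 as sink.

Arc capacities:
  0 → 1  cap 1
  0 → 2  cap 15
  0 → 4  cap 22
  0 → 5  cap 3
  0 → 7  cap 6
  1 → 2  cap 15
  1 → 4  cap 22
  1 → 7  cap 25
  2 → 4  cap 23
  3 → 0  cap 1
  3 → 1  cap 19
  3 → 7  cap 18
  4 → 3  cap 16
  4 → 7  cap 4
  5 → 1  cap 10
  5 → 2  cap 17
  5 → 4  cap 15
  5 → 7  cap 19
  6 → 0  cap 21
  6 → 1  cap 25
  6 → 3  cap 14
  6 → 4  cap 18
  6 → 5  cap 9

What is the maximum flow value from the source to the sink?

Maximum flow value: 65

augment #1: 6→0→7 bottleneck 6, total now 6
augment #2: 6→1→7 bottleneck 25, total now 31
augment #3: 6→3→7 bottleneck 14, total now 45
augment #4: 6→4→7 bottleneck 4, total now 49
augment #5: 6→5→7 bottleneck 9, total now 58
augment #6: 6→0→5→7 bottleneck 3, total now 61
augment #7: 6→4→3→7 bottleneck 4, total now 65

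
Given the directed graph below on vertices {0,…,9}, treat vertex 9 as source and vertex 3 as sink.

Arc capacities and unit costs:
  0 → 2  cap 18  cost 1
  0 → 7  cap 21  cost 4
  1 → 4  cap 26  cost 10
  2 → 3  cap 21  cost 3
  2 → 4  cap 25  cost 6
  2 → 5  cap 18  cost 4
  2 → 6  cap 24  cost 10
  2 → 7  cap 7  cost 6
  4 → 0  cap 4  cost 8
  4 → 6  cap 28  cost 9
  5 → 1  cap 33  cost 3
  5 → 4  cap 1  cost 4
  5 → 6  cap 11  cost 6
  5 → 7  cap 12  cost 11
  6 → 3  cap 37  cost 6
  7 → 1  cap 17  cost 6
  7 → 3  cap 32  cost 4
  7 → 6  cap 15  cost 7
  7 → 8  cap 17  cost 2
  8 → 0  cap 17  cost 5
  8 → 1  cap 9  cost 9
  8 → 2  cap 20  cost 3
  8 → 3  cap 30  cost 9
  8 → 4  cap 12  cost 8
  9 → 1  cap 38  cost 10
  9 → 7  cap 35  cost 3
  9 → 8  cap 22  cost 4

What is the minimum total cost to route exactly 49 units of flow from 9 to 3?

Minimum cost for 49 units: 394

shortest-cost path #1: 9→7→3 push 32 @ unit cost 7 (adds 224)
shortest-cost path #2: 9→8→2→3 push 17 @ unit cost 10 (adds 170)
total cost = 394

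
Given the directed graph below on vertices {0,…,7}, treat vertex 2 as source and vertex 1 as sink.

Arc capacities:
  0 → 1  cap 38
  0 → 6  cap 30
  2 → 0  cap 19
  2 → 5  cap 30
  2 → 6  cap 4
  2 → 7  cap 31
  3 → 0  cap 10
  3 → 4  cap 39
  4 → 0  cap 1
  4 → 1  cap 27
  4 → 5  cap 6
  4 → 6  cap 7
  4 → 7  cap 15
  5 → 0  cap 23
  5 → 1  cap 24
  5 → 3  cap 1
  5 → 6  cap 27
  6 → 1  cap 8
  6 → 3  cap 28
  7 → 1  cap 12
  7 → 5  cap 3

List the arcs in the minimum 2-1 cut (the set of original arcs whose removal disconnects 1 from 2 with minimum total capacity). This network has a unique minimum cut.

Min-cut arcs: {(2,0), (2,5), (2,6), (7,1), (7,5)} (total capacity 68)

augment #1: 2→0→1 push 19
augment #2: 2→5→1 push 24
augment #3: 2→6→1 push 4
augment #4: 2→7→1 push 12
augment #5: 2→5→0→1 push 6
augment #6: 2→7→5→0→1 push 3
max flow = 68; residual-reachable set from 2 gives S-side
cut edges (S→T): {(2,0), (2,5), (2,6), (7,1), (7,5)} total cap 68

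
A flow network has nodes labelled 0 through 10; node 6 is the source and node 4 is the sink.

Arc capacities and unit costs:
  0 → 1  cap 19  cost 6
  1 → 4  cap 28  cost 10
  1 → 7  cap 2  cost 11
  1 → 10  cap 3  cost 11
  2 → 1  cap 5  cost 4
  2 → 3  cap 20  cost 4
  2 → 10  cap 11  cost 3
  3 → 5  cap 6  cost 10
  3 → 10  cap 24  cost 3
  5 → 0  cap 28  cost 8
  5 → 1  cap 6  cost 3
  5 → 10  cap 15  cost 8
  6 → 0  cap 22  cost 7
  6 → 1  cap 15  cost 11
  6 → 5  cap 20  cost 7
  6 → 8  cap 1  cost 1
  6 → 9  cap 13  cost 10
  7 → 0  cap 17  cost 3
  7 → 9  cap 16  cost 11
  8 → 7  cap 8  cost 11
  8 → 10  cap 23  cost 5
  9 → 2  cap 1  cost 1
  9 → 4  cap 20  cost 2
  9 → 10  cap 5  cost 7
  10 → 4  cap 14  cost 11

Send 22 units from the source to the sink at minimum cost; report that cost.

Minimum cost for 22 units: 335

shortest-cost path #1: 6→9→4 push 13 @ unit cost 12 (adds 156)
shortest-cost path #2: 6→8→10→4 push 1 @ unit cost 17 (adds 17)
shortest-cost path #3: 6→5→1→4 push 6 @ unit cost 20 (adds 120)
shortest-cost path #4: 6→1→4 push 2 @ unit cost 21 (adds 42)
total cost = 335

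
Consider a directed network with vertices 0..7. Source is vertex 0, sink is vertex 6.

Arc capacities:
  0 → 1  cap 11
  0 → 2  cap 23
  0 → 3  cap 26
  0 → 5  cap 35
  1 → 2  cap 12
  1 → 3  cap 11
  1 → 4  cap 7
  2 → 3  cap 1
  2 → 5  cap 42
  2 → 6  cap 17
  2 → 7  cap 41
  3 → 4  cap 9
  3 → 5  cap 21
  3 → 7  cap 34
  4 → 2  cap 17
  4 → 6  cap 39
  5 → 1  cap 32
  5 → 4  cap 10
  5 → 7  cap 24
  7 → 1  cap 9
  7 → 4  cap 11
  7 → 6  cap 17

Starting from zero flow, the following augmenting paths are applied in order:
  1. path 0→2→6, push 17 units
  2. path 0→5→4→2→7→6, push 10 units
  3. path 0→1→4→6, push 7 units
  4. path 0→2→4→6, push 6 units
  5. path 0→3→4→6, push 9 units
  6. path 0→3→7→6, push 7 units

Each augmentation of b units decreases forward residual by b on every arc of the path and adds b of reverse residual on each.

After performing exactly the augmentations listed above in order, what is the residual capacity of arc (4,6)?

Residual capacity of (4,6): 17

after path 1 (0→2→6, push 17): res(4,6)=39
after path 2 (0→5→4→2→7→6, push 10): res(4,6)=39
after path 3 (0→1→4→6, push 7): res(4,6)=32
after path 4 (0→2→4→6, push 6): res(4,6)=26
after path 5 (0→3→4→6, push 9): res(4,6)=17
after path 6 (0→3→7→6, push 7): res(4,6)=17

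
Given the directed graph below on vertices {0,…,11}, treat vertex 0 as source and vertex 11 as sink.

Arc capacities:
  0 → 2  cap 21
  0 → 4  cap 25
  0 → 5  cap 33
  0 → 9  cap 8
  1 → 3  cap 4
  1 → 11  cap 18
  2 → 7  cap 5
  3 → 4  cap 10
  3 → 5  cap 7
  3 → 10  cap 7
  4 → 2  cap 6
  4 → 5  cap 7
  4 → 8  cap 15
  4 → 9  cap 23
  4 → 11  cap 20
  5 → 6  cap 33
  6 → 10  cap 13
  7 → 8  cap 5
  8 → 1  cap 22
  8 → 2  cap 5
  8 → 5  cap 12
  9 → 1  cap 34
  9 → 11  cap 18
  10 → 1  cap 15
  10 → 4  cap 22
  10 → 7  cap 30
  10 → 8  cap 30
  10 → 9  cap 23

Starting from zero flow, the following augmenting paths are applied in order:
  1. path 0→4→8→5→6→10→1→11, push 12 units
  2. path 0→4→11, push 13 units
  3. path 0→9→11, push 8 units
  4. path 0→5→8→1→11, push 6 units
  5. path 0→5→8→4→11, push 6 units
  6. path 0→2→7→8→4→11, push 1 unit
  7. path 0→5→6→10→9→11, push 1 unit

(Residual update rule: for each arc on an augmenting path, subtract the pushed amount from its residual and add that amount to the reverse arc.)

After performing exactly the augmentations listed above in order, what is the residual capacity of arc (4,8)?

Residual capacity of (4,8): 10

after path 1 (0→4→8→5→6→10→1→11, push 12): res(4,8)=3
after path 2 (0→4→11, push 13): res(4,8)=3
after path 3 (0→9→11, push 8): res(4,8)=3
after path 4 (0→5→8→1→11, push 6): res(4,8)=3
after path 5 (0→5→8→4→11, push 6): res(4,8)=9
after path 6 (0→2→7→8→4→11, push 1): res(4,8)=10
after path 7 (0→5→6→10→9→11, push 1): res(4,8)=10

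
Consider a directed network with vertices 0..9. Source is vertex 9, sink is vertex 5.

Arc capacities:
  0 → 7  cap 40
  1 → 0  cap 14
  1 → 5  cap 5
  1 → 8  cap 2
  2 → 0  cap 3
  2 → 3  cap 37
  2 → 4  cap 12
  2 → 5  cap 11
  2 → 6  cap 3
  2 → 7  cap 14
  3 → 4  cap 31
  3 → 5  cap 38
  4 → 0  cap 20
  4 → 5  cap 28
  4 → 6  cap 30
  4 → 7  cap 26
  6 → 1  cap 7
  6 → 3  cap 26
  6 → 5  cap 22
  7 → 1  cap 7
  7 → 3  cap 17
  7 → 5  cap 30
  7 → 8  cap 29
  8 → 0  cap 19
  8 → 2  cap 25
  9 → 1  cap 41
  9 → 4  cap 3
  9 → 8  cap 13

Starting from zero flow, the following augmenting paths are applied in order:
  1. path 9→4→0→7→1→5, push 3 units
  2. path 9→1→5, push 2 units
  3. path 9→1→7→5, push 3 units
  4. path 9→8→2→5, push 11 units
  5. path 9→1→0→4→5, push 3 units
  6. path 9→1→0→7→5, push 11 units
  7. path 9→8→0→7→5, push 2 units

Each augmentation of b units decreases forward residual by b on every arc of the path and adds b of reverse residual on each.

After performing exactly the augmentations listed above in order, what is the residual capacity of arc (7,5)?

Residual capacity of (7,5): 14

after path 1 (9→4→0→7→1→5, push 3): res(7,5)=30
after path 2 (9→1→5, push 2): res(7,5)=30
after path 3 (9→1→7→5, push 3): res(7,5)=27
after path 4 (9→8→2→5, push 11): res(7,5)=27
after path 5 (9→1→0→4→5, push 3): res(7,5)=27
after path 6 (9→1→0→7→5, push 11): res(7,5)=16
after path 7 (9→8→0→7→5, push 2): res(7,5)=14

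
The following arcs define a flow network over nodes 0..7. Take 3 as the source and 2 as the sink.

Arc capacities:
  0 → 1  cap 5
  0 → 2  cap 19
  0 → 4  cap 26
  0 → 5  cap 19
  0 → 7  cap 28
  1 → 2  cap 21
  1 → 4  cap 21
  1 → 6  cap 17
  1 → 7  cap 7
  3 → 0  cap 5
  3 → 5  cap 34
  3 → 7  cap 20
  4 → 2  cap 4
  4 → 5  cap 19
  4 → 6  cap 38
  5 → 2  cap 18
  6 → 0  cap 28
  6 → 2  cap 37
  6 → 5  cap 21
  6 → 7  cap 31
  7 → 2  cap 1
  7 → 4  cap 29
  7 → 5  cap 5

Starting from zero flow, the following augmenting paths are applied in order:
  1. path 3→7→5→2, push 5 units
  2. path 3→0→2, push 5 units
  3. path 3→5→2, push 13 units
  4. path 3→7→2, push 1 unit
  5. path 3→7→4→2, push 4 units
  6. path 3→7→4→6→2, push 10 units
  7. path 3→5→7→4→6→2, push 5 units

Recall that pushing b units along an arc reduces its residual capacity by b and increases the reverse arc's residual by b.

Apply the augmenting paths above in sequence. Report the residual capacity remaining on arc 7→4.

Residual capacity of (7,4): 10

after path 1 (3→7→5→2, push 5): res(7,4)=29
after path 2 (3→0→2, push 5): res(7,4)=29
after path 3 (3→5→2, push 13): res(7,4)=29
after path 4 (3→7→2, push 1): res(7,4)=29
after path 5 (3→7→4→2, push 4): res(7,4)=25
after path 6 (3→7→4→6→2, push 10): res(7,4)=15
after path 7 (3→5→7→4→6→2, push 5): res(7,4)=10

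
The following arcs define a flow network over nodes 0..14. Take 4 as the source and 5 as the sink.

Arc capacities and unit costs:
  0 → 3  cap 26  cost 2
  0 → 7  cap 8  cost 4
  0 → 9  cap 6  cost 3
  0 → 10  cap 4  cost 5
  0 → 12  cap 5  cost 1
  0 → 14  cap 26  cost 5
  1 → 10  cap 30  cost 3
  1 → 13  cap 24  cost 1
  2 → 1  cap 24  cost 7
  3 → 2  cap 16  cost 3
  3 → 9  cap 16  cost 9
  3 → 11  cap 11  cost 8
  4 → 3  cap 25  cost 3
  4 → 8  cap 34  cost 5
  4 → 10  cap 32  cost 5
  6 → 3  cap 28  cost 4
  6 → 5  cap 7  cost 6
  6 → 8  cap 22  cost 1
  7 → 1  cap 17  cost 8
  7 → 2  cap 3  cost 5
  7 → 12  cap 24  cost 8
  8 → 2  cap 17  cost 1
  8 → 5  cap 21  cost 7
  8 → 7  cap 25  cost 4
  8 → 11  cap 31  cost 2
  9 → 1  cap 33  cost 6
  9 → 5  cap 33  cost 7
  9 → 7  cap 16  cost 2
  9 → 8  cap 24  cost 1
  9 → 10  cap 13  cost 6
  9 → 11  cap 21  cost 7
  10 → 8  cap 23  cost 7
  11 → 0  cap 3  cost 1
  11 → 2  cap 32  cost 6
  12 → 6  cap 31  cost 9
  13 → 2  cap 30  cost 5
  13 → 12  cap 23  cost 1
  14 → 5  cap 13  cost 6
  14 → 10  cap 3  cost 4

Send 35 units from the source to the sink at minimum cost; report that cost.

shortest-cost path #1: 4→8→5 push 21 @ unit cost 12 (adds 252)
shortest-cost path #2: 4→8→11→0→9→5 push 3 @ unit cost 18 (adds 54)
shortest-cost path #3: 4→3→9→5 push 11 @ unit cost 19 (adds 209)
total cost = 515

Minimum cost for 35 units: 515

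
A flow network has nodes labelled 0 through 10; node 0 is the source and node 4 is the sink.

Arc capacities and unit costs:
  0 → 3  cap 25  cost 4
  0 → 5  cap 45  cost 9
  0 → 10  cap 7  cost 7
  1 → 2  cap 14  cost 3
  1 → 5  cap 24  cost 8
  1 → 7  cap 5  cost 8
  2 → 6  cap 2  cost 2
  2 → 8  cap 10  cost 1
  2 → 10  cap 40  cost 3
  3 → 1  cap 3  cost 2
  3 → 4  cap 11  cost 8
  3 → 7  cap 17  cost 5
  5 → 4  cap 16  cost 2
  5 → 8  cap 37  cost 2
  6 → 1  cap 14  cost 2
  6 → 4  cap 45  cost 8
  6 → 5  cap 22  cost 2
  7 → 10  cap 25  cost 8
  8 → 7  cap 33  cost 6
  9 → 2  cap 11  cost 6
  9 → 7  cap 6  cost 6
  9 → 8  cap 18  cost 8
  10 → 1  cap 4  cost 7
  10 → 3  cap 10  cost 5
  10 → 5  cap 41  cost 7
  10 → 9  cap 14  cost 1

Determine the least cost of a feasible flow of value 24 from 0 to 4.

Minimum cost for 24 units: 272

shortest-cost path #1: 0→5→4 push 16 @ unit cost 11 (adds 176)
shortest-cost path #2: 0→3→4 push 8 @ unit cost 12 (adds 96)
total cost = 272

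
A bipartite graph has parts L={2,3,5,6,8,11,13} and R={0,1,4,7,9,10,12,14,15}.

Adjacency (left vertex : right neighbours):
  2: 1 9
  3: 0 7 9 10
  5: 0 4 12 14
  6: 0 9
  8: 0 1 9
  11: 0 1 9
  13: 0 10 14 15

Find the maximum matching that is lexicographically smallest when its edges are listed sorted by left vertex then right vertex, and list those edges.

Lex-smallest maximum matching: {(2,1), (3,7), (5,4), (6,0), (8,9), (13,10)}

|M| = 6 (so the lex-smallest maximum matching has 6 edges)
process left vertices in ascending order; for each, take the smallest-labelled available neighbour that still permits 6 edges overall, or leave it unmatched if none does
lex-smallest matching: {2-1, 3-7, 5-4, 6-0, 8-9, 13-10}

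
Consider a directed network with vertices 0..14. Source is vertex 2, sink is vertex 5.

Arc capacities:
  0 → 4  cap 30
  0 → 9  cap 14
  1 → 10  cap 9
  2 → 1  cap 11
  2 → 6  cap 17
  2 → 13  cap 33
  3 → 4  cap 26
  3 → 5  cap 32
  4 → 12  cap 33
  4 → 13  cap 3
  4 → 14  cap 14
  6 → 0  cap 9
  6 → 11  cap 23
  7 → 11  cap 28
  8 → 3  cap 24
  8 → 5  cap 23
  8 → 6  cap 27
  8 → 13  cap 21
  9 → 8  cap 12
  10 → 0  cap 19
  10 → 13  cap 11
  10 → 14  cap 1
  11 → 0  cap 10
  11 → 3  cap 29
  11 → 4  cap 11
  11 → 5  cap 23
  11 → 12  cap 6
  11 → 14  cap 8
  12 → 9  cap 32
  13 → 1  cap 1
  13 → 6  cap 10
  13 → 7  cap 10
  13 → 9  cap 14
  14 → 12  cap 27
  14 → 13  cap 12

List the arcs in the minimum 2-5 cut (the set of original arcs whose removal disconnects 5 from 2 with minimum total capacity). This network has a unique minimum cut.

Min-cut arcs: {(6,11), (9,8), (13,7)} (total capacity 45)

augment #1: 2→6→11→5 push 17
augment #2: 2→13→6→11→5 push 6
augment #3: 2→13→9→8→5 push 12
augment #4: 2→13→7→11→3→5 push 10
max flow = 45; residual-reachable set from 2 gives S-side
cut edges (S→T): {(6,11), (9,8), (13,7)} total cap 45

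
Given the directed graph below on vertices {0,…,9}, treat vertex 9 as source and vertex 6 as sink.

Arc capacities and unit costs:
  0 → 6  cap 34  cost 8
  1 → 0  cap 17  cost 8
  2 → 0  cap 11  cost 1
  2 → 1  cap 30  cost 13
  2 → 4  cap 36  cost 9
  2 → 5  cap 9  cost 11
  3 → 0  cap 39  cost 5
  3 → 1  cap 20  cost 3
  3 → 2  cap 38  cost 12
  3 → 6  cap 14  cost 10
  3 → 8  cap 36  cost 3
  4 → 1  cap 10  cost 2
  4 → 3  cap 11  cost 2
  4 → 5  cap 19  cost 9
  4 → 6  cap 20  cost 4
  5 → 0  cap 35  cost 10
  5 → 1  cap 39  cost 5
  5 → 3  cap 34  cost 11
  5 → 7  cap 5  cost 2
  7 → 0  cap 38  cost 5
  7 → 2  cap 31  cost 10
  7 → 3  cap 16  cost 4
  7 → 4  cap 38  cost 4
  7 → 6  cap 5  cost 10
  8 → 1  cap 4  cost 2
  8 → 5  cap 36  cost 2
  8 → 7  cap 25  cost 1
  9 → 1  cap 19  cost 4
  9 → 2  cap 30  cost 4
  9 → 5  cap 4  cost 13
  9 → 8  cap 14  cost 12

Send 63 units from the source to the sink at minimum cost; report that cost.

Minimum cost for 63 units: 1210

shortest-cost path #1: 9→2→0→6 push 11 @ unit cost 13 (adds 143)
shortest-cost path #2: 9→2→4→6 push 19 @ unit cost 17 (adds 323)
shortest-cost path #3: 9→1→0→6 push 17 @ unit cost 20 (adds 340)
shortest-cost path #4: 9→8→7→4→6 push 1 @ unit cost 21 (adds 21)
shortest-cost path #5: 9→8→7→6 push 5 @ unit cost 23 (adds 115)
shortest-cost path #6: 9→8→7→0→6 push 6 @ unit cost 26 (adds 156)
shortest-cost path #7: 9→8→7→3→6 push 2 @ unit cost 27 (adds 54)
shortest-cost path #8: 9→5→7→3→6 push 2 @ unit cost 29 (adds 58)
total cost = 1210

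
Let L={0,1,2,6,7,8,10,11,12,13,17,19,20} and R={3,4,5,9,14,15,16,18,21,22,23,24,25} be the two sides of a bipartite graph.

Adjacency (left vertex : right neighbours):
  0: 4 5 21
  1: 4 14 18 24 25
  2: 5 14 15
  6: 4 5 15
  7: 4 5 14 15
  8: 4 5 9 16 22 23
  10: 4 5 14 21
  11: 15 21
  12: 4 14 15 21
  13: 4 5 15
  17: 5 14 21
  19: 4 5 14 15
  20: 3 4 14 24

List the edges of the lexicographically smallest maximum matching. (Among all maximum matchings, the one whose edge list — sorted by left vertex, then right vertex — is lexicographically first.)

Lex-smallest maximum matching: {(0,4), (1,18), (2,5), (6,15), (7,14), (8,9), (10,21), (20,3)}

|M| = 8 (so the lex-smallest maximum matching has 8 edges)
process left vertices in ascending order; for each, take the smallest-labelled available neighbour that still permits 8 edges overall, or leave it unmatched if none does
lex-smallest matching: {0-4, 1-18, 2-5, 6-15, 7-14, 8-9, 10-21, 20-3}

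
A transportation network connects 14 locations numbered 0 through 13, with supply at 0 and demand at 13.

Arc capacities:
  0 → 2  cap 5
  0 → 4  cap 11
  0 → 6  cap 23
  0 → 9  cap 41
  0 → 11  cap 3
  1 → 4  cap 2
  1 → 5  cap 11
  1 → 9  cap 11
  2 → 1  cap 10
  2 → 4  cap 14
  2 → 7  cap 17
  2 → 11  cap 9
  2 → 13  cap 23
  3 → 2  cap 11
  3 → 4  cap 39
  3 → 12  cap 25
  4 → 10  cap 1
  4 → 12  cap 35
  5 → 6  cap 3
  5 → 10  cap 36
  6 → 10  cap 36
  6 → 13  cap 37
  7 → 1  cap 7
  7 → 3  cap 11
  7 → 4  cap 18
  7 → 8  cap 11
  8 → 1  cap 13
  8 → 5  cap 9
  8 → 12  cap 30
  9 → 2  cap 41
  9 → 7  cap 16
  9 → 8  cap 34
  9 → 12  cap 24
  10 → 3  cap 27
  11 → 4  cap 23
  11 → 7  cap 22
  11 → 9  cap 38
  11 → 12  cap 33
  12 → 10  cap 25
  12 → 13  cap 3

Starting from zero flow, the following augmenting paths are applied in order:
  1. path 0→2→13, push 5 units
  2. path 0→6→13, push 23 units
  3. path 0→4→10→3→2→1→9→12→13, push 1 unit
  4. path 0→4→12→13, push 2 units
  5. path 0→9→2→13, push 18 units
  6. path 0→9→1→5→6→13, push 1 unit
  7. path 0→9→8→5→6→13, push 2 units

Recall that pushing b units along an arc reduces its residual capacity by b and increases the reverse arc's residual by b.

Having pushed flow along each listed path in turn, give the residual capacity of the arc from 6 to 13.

Residual capacity of (6,13): 11

after path 1 (0→2→13, push 5): res(6,13)=37
after path 2 (0→6→13, push 23): res(6,13)=14
after path 3 (0→4→10→3→2→1→9→12→13, push 1): res(6,13)=14
after path 4 (0→4→12→13, push 2): res(6,13)=14
after path 5 (0→9→2→13, push 18): res(6,13)=14
after path 6 (0→9→1→5→6→13, push 1): res(6,13)=13
after path 7 (0→9→8→5→6→13, push 2): res(6,13)=11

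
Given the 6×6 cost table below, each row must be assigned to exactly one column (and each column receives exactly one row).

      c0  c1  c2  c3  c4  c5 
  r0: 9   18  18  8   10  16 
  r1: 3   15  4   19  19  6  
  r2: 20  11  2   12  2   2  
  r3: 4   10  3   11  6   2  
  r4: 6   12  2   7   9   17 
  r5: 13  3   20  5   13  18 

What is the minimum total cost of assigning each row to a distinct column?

Minimum assignment cost: 20

optimal assignment: row0→col3 (cost 8), row1→col0 (cost 3), row2→col4 (cost 2), row3→col5 (cost 2), row4→col2 (cost 2), row5→col1 (cost 3)
total = 8 + 3 + 2 + 2 + 2 + 3 = 20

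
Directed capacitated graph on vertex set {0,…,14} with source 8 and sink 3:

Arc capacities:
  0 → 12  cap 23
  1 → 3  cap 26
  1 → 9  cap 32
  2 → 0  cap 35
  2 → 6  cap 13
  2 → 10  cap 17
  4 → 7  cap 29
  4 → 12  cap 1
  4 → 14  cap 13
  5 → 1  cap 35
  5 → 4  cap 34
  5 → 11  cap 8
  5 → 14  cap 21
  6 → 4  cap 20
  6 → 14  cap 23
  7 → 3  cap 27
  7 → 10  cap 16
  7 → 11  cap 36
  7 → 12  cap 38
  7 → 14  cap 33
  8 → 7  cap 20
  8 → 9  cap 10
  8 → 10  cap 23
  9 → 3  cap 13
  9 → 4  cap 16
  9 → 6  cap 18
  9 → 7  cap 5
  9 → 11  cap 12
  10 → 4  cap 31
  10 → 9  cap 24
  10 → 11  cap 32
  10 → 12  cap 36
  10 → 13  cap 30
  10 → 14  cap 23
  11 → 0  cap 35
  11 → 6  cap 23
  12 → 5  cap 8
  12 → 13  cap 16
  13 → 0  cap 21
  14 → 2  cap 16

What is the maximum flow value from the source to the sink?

augment #1: 8→7→3 bottleneck 20, total now 20
augment #2: 8→9→3 bottleneck 10, total now 30
augment #3: 8→10→9→3 bottleneck 3, total now 33
augment #4: 8→10→4→7→3 bottleneck 7, total now 40
augment #5: 8→10→12→5→1→3 bottleneck 8, total now 48

Maximum flow value: 48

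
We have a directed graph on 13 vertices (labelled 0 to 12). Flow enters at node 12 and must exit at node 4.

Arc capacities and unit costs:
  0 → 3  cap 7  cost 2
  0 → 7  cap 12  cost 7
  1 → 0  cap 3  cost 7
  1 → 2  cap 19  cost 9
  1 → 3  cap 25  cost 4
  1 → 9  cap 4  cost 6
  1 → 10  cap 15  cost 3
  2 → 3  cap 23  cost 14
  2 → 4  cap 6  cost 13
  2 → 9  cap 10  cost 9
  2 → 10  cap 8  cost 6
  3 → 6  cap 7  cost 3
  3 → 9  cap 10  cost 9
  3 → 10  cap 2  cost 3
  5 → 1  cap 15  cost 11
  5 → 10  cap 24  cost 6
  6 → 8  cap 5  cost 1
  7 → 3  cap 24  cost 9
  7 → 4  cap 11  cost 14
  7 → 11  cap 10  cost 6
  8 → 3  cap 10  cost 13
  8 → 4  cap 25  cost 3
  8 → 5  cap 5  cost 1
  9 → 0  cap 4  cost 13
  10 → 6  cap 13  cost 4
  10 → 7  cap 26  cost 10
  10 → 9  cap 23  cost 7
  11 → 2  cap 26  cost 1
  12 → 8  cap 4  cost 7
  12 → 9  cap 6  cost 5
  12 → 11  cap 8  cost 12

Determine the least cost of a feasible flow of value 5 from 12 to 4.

shortest-cost path #1: 12→8→4 push 4 @ unit cost 10 (adds 40)
shortest-cost path #2: 12→11→2→4 push 1 @ unit cost 26 (adds 26)
total cost = 66

Minimum cost for 5 units: 66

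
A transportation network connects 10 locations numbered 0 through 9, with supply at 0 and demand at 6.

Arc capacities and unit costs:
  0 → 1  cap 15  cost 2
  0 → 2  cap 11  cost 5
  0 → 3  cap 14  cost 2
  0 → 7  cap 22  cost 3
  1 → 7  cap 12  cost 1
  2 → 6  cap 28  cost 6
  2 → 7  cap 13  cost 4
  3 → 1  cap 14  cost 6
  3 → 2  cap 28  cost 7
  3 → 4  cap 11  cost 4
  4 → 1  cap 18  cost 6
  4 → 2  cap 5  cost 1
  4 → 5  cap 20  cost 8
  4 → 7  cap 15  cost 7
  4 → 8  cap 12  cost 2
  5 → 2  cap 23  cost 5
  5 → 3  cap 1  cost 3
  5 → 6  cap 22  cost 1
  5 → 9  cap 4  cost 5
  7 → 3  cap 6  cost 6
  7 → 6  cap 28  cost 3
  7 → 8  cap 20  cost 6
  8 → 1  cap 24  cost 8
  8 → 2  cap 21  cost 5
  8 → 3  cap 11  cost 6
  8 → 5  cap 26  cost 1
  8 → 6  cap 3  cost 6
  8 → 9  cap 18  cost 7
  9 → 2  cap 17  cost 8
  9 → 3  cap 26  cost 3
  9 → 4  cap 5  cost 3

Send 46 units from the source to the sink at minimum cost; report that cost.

Minimum cost for 46 units: 355

shortest-cost path #1: 0→7→6 push 22 @ unit cost 6 (adds 132)
shortest-cost path #2: 0→1→7→6 push 6 @ unit cost 6 (adds 36)
shortest-cost path #3: 0→3→4→8→5→6 push 11 @ unit cost 10 (adds 110)
shortest-cost path #4: 0→2→6 push 7 @ unit cost 11 (adds 77)
total cost = 355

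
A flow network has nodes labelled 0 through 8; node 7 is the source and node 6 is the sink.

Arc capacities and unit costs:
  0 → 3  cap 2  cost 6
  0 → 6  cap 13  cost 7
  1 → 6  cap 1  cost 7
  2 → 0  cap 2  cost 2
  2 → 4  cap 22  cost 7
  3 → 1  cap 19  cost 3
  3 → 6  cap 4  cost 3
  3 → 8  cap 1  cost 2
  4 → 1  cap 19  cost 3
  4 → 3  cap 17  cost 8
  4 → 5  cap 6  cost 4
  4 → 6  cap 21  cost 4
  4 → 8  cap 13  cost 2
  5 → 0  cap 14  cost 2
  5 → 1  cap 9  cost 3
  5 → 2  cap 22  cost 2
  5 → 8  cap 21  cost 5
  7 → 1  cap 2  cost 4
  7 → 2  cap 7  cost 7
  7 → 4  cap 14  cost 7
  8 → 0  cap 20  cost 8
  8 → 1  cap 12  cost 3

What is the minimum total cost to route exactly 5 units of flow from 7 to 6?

Minimum cost for 5 units: 55

shortest-cost path #1: 7→1→6 push 1 @ unit cost 11 (adds 11)
shortest-cost path #2: 7→4→6 push 4 @ unit cost 11 (adds 44)
total cost = 55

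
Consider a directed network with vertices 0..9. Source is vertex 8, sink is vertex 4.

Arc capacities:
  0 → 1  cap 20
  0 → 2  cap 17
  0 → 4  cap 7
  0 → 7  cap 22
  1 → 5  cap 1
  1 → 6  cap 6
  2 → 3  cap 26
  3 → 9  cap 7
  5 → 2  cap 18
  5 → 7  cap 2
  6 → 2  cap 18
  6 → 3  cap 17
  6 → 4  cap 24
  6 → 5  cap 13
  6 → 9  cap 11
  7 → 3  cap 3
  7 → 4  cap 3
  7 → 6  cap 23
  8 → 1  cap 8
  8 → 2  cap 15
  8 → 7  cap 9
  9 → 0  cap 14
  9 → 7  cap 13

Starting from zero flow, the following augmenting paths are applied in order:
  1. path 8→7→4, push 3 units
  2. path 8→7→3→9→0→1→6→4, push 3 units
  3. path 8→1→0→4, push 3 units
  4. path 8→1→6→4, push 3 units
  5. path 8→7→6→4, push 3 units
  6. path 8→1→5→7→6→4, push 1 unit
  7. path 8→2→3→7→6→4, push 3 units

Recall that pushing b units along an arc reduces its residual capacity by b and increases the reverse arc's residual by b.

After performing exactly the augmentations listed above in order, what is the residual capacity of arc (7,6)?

after path 1 (8→7→4, push 3): res(7,6)=23
after path 2 (8→7→3→9→0→1→6→4, push 3): res(7,6)=23
after path 3 (8→1→0→4, push 3): res(7,6)=23
after path 4 (8→1→6→4, push 3): res(7,6)=23
after path 5 (8→7→6→4, push 3): res(7,6)=20
after path 6 (8→1→5→7→6→4, push 1): res(7,6)=19
after path 7 (8→2→3→7→6→4, push 3): res(7,6)=16

Residual capacity of (7,6): 16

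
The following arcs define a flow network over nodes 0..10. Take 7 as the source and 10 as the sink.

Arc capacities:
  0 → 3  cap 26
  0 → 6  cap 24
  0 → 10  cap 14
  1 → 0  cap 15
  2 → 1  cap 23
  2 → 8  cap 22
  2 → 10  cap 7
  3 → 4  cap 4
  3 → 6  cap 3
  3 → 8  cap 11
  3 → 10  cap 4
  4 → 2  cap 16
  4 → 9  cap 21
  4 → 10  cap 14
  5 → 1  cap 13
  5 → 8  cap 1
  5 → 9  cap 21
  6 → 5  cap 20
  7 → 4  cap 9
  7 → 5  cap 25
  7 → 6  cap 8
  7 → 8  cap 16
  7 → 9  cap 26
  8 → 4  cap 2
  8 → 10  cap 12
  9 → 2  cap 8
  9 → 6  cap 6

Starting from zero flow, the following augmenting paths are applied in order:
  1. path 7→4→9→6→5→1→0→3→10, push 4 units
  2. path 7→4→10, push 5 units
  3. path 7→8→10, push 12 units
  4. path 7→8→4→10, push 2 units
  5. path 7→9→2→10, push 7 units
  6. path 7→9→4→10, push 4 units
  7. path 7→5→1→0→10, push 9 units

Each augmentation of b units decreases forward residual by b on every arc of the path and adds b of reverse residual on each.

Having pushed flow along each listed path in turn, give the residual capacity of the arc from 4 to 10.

after path 1 (7→4→9→6→5→1→0→3→10, push 4): res(4,10)=14
after path 2 (7→4→10, push 5): res(4,10)=9
after path 3 (7→8→10, push 12): res(4,10)=9
after path 4 (7→8→4→10, push 2): res(4,10)=7
after path 5 (7→9→2→10, push 7): res(4,10)=7
after path 6 (7→9→4→10, push 4): res(4,10)=3
after path 7 (7→5→1→0→10, push 9): res(4,10)=3

Residual capacity of (4,10): 3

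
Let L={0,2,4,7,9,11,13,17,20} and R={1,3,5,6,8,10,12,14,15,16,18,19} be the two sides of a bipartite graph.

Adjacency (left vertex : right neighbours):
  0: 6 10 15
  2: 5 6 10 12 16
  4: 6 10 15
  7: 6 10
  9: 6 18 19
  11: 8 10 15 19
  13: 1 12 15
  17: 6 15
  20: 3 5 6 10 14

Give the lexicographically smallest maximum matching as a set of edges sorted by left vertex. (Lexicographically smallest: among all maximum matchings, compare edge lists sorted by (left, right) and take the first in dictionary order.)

|M| = 8 (so the lex-smallest maximum matching has 8 edges)
process left vertices in ascending order; for each, take the smallest-labelled available neighbour that still permits 8 edges overall, or leave it unmatched if none does
lex-smallest matching: {0-6, 2-5, 4-10, 9-18, 11-8, 13-1, 17-15, 20-3}

Lex-smallest maximum matching: {(0,6), (2,5), (4,10), (9,18), (11,8), (13,1), (17,15), (20,3)}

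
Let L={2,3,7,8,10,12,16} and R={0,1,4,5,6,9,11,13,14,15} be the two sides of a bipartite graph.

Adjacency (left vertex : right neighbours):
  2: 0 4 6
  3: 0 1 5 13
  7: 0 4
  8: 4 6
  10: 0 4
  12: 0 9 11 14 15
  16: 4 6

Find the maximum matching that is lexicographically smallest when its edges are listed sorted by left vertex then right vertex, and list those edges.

Lex-smallest maximum matching: {(2,0), (3,1), (7,4), (8,6), (12,9)}

|M| = 5 (so the lex-smallest maximum matching has 5 edges)
process left vertices in ascending order; for each, take the smallest-labelled available neighbour that still permits 5 edges overall, or leave it unmatched if none does
lex-smallest matching: {2-0, 3-1, 7-4, 8-6, 12-9}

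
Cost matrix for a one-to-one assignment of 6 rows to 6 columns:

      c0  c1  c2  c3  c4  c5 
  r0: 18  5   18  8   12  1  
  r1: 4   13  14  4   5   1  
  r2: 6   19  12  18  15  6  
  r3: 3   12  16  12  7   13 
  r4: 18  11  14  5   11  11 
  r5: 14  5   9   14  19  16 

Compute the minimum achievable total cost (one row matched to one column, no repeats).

Minimum assignment cost: 31

optimal assignment: row0→col5 (cost 1), row1→col4 (cost 5), row2→col2 (cost 12), row3→col0 (cost 3), row4→col3 (cost 5), row5→col1 (cost 5)
total = 1 + 5 + 12 + 3 + 5 + 5 = 31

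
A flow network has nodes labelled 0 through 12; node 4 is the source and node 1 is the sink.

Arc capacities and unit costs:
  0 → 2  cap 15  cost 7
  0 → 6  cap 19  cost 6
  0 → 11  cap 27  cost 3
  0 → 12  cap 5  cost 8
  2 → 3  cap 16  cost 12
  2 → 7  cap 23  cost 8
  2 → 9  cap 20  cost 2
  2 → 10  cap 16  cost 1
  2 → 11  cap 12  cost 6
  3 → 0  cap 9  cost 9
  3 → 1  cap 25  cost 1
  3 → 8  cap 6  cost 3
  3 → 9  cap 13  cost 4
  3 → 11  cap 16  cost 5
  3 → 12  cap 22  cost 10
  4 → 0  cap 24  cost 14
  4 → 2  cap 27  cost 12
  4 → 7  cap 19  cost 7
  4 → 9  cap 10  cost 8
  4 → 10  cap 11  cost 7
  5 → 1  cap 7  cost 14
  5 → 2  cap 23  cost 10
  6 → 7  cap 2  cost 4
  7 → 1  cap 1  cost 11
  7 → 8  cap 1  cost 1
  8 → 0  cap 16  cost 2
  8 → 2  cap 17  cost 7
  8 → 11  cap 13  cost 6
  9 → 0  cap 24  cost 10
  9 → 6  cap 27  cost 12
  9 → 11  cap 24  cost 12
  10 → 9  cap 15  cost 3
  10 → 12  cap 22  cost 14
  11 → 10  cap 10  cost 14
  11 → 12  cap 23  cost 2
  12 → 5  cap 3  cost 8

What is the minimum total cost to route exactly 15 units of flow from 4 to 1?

shortest-cost path #1: 4→7→1 push 1 @ unit cost 18 (adds 18)
shortest-cost path #2: 4→2→3→1 push 14 @ unit cost 25 (adds 350)
total cost = 368

Minimum cost for 15 units: 368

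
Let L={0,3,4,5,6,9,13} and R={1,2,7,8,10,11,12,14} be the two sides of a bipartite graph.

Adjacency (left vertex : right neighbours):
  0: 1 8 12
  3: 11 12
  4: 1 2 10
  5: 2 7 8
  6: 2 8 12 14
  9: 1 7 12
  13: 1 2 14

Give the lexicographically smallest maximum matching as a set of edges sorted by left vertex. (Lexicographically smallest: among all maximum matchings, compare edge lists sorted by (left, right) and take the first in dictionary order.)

|M| = 7 (so the lex-smallest maximum matching has 7 edges)
process left vertices in ascending order; for each, take the smallest-labelled available neighbour that still permits 7 edges overall, or leave it unmatched if none does
lex-smallest matching: {0-1, 3-11, 4-2, 5-7, 6-8, 9-12, 13-14}

Lex-smallest maximum matching: {(0,1), (3,11), (4,2), (5,7), (6,8), (9,12), (13,14)}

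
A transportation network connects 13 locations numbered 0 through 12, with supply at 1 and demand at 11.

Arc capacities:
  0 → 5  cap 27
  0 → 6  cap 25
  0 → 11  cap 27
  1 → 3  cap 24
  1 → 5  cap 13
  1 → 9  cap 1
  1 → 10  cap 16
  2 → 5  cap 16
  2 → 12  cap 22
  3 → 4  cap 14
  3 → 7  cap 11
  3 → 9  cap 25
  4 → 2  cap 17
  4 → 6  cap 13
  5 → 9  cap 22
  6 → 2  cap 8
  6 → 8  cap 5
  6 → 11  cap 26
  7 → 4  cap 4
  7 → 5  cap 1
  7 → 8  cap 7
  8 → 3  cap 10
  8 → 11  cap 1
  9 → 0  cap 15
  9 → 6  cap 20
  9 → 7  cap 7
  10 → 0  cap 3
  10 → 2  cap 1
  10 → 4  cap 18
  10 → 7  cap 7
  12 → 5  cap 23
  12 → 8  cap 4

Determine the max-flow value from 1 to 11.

augment #1: 1→9→0→11 bottleneck 1, total now 1
augment #2: 1→10→0→11 bottleneck 3, total now 4
augment #3: 1→3→4→6→11 bottleneck 13, total now 17
augment #4: 1→3→7→8→11 bottleneck 1, total now 18
augment #5: 1→3→9→0→11 bottleneck 10, total now 28
augment #6: 1→5→9→0→11 bottleneck 4, total now 32
augment #7: 1→5→9→6→11 bottleneck 9, total now 41
augment #8: 1→10→2→5→9→6→11 bottleneck 1, total now 42
augment #9: 1→10→4→3→9→6→11 bottleneck 3, total now 45

Maximum flow value: 45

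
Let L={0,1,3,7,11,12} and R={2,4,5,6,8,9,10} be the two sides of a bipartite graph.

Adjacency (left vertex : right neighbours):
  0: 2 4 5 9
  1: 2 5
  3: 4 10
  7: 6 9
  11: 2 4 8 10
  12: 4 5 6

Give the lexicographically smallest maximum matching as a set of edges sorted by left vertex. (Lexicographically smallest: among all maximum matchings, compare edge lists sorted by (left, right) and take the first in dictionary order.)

|M| = 6 (so the lex-smallest maximum matching has 6 edges)
process left vertices in ascending order; for each, take the smallest-labelled available neighbour that still permits 6 edges overall, or leave it unmatched if none does
lex-smallest matching: {0-2, 1-5, 3-4, 7-9, 11-8, 12-6}

Lex-smallest maximum matching: {(0,2), (1,5), (3,4), (7,9), (11,8), (12,6)}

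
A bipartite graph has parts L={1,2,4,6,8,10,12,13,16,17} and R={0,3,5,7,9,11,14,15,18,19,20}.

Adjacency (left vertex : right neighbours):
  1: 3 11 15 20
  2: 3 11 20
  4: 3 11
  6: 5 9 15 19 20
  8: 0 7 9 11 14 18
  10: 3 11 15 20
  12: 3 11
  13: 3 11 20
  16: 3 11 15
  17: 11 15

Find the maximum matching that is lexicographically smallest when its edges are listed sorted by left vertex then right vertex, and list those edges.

|M| = 6 (so the lex-smallest maximum matching has 6 edges)
process left vertices in ascending order; for each, take the smallest-labelled available neighbour that still permits 6 edges overall, or leave it unmatched if none does
lex-smallest matching: {1-3, 2-11, 6-5, 8-0, 10-15, 13-20}

Lex-smallest maximum matching: {(1,3), (2,11), (6,5), (8,0), (10,15), (13,20)}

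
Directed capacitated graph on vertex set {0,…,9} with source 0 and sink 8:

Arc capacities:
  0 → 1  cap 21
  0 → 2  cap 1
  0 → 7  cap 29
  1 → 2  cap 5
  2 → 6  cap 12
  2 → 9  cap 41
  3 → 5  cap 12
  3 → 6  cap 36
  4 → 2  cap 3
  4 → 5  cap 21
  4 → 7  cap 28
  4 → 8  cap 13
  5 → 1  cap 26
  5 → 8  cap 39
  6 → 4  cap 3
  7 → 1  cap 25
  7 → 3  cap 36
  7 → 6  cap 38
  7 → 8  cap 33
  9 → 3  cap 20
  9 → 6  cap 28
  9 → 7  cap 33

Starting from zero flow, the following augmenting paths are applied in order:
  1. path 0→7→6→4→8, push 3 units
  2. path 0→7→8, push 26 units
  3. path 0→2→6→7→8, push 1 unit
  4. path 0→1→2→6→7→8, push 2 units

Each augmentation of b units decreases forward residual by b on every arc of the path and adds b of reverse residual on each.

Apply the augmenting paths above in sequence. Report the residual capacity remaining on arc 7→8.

Residual capacity of (7,8): 4

after path 1 (0→7→6→4→8, push 3): res(7,8)=33
after path 2 (0→7→8, push 26): res(7,8)=7
after path 3 (0→2→6→7→8, push 1): res(7,8)=6
after path 4 (0→1→2→6→7→8, push 2): res(7,8)=4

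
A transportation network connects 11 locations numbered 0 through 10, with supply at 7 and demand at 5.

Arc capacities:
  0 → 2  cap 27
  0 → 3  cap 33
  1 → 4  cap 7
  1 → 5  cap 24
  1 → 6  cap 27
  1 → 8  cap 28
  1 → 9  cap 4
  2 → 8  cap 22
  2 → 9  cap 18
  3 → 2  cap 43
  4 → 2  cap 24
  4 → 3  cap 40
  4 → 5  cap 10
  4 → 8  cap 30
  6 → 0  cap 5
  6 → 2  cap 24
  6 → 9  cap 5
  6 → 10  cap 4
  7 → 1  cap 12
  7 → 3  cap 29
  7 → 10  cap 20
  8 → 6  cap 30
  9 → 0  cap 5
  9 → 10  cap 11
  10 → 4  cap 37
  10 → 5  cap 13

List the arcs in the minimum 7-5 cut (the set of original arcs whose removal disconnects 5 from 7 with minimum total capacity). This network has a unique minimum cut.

Min-cut arcs: {(4,5), (7,1), (10,5)} (total capacity 35)

augment #1: 7→1→5 push 12
augment #2: 7→10→5 push 13
augment #3: 7→10→4→5 push 7
augment #4: 7→3→2→9→10→4→5 push 3
max flow = 35; residual-reachable set from 7 gives S-side
cut edges (S→T): {(4,5), (7,1), (10,5)} total cap 35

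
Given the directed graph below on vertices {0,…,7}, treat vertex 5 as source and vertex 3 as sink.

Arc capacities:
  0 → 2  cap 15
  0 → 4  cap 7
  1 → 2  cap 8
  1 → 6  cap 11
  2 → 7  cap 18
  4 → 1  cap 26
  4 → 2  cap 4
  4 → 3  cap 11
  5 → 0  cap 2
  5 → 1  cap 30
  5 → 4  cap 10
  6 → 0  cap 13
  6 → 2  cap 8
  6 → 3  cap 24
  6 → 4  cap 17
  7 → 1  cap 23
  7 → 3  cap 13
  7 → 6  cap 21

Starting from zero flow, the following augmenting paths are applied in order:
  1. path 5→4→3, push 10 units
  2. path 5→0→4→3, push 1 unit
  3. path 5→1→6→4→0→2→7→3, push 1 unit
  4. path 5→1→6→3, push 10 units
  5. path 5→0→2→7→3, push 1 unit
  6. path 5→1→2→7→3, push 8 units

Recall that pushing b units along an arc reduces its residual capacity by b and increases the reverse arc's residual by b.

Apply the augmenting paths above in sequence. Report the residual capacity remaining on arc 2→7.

Residual capacity of (2,7): 8

after path 1 (5→4→3, push 10): res(2,7)=18
after path 2 (5→0→4→3, push 1): res(2,7)=18
after path 3 (5→1→6→4→0→2→7→3, push 1): res(2,7)=17
after path 4 (5→1→6→3, push 10): res(2,7)=17
after path 5 (5→0→2→7→3, push 1): res(2,7)=16
after path 6 (5→1→2→7→3, push 8): res(2,7)=8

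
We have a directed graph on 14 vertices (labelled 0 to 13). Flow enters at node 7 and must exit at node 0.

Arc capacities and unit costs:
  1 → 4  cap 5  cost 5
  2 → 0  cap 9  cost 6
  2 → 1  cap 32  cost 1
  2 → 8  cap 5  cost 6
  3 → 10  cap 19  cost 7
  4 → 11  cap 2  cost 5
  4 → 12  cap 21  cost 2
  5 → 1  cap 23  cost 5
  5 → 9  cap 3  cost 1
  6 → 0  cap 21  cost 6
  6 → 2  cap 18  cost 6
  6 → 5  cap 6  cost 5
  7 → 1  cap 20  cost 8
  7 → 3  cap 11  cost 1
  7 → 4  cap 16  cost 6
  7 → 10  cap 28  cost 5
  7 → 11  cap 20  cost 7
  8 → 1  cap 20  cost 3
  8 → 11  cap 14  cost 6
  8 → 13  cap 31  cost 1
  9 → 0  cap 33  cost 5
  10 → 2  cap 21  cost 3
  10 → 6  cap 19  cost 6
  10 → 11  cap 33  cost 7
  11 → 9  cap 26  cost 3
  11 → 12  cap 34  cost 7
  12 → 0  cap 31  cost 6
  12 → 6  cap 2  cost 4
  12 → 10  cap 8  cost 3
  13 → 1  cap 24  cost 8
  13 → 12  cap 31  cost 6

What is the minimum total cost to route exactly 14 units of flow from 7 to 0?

shortest-cost path #1: 7→10→2→0 push 9 @ unit cost 14 (adds 126)
shortest-cost path #2: 7→4→12→0 push 5 @ unit cost 14 (adds 70)
total cost = 196

Minimum cost for 14 units: 196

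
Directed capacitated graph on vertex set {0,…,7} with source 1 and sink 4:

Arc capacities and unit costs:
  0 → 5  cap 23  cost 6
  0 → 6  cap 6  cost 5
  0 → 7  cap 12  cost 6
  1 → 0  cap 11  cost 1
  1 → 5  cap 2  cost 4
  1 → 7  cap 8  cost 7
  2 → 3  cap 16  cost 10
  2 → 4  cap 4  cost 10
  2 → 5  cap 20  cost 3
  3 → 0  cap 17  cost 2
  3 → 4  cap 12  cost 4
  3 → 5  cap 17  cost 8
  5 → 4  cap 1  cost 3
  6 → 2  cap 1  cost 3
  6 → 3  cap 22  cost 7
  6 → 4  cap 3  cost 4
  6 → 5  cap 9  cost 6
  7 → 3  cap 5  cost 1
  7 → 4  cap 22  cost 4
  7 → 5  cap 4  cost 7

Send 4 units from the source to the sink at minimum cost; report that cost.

Minimum cost for 4 units: 37

shortest-cost path #1: 1→5→4 push 1 @ unit cost 7 (adds 7)
shortest-cost path #2: 1→0→6→4 push 3 @ unit cost 10 (adds 30)
total cost = 37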